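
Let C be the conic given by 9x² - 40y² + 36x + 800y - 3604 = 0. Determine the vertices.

(-2, 7) and (-2, 13)

Rearranging, 9(x² + 4x) -40(y² - 20y) = 3604.
Complete the square: 9(x + 2)² -40(y - 10)² = 3604 + 36 - 4000 = -360
Divide by -360: (y - 10)²/9 - (x + 2)²/40 = 1
Hyperbola, center (-2, 10), transverse axis vertical; a² = 9, b² = 40.
a = 3. Vertices at (h, k ± a).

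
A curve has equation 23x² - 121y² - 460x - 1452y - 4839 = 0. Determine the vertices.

23(x² - 20x) -121(y² + 12y) = 4839
23(x - 10)² -121(y + 6)² = 4839 + 2300 - 4356 = 2783
Divide through by 2783 to get (x - 10)²/121 - (y + 6)²/23 = 1.
Hyperbola, center (10, -6), transverse axis horizontal; a² = 121, b² = 23.
a = 11. Vertices at (h ± a, k).

(-1, -6) and (21, -6)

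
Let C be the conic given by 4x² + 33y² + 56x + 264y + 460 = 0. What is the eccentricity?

e = √957/33

Rearranging, 4(x² + 14x) + 33(y² + 8y) = -460.
Complete the square: 4(x + 7)² + 33(y + 4)² = -460 + 196 + 528 = 264
Divide through by 264 to get (x + 7)²/66 + (y + 4)²/8 = 1.
Ellipse, center (-7, -4), major axis horizontal; a² = 66, b² = 8.
c² = a² - b² = 58, so c = √58.
e = c/a = √58/√66 = √957/33.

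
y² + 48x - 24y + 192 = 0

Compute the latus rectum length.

48

Only y is squared. Complete the square in y: (y - 12)² = -48(x + 1).
Vertex (-1, 12); 4p = -48 so p = -12. Opens left.
Latus rectum length = |4p| = 48.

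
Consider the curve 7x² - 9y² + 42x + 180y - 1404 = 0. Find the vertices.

Rearranging, 7(x² + 6x) -9(y² - 20y) = 1404.
Completing the square gives 7(x + 3)² -9(y - 10)² = 1404 + 63 - 900 = 567.
Dividing both sides by 567: (x + 3)²/81 - (y - 10)²/63 = 1
Hyperbola, center (-3, 10), transverse axis horizontal; a² = 81, b² = 63.
a = 9. Vertices at (h ± a, k).

(-12, 10) and (6, 10)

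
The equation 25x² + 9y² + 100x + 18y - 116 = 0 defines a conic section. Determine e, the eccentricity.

e = 4/5

Collect terms: 25(x² + 4x) + 9(y² + 2y) = 116
Complete the square: 25(x + 2)² + 9(y + 1)² = 116 + 100 + 9 = 225
Dividing both sides by 225: (x + 2)²/9 + (y + 1)²/25 = 1
Ellipse, center (-2, -1), major axis vertical; a² = 25, b² = 9.
c² = a² - b² = 16, so c = 4.
e = c/a = 4/5.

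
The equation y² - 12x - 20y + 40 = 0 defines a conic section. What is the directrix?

Only y is squared. Complete the square in y: (y - 10)² = 12(x + 5).
Vertex (-5, 10); 4p = 12 so p = 3. Opens right.
Directrix is the vertical line x = h − p = -5 − (3) = -8.

x = -8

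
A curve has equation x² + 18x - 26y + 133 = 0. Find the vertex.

Only x is squared. Complete the square in x: (x + 9)² = 26(y - 2).
Vertex (-9, 2); 4p = 26 so p = 13/2. Opens up.

(-9, 2)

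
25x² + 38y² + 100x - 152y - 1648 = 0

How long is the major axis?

4√19

Group the x- and y-terms: 25(x² + 4x) + 38(y² - 4y) = 1648
Complete the square in x and y: 25(x + 2)² + 38(y - 2)² = 1648 + 100 + 152 = 1900
Divide by 1900: (x + 2)²/76 + (y - 2)²/50 = 1
Ellipse, center (-2, 2), major axis horizontal; a² = 76, b² = 50.
a² = 76 so a = 2√19; the major axis has length 2a = 4√19.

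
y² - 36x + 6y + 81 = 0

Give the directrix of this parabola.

x = -7

Only y is squared. Complete the square in y: (y + 3)² = 36(x - 2).
Vertex (2, -3); 4p = 36 so p = 9. Opens right.
Directrix is the vertical line x = h − p = 2 − (9) = -7.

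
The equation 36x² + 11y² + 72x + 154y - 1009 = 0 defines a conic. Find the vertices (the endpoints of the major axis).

36(x² + 2x) + 11(y² + 14y) = 1009
Complete the square: 36(x + 1)² + 11(y + 7)² = 1009 + 36 + 539 = 1584
Divide through by 1584 to get (x + 1)²/44 + (y + 7)²/144 = 1.
Ellipse, center (-1, -7), major axis vertical; a² = 144, b² = 44.
a = 12. Vertices at (h, k ± a).

(-1, -19) and (-1, 5)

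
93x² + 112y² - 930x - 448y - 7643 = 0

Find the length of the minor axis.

2√93

Group: 93(x² - 10x) + 112(y² - 4y) = 7643
Complete the square in x and y: 93(x - 5)² + 112(y - 2)² = 7643 + 2325 + 448 = 10416
Divide by 10416: (x - 5)²/112 + (y - 2)²/93 = 1
Ellipse, center (5, 2), major axis horizontal; a² = 112, b² = 93.
b² = 93 so b = √93; the minor axis has length 2b = 2√93.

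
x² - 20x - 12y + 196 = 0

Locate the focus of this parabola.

(10, 11)

Only x is squared. Complete the square in x: (x - 10)² = 12(y - 8).
Vertex (10, 8); 4p = 12 so p = 3. Opens up.
Focus is p units from the vertex along the axis: (h, k + p).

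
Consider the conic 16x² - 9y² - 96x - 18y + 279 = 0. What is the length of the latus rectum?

9/2

16(x² - 6x) -9(y² + 2y) = -279
16(x - 3)² -9(y + 1)² = -279 + 144 - 9 = -144
Dividing both sides by -144: (y + 1)²/16 - (x - 3)²/9 = 1
Hyperbola, center (3, -1), transverse axis vertical; a² = 16, b² = 9.
Latus rectum length = 2b²/a = 2·9/4 = 9/2.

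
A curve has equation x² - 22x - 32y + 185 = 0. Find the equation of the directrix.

y = -6

Only x is squared. Complete the square in x: (x - 11)² = 32(y - 2).
Vertex (11, 2); 4p = 32 so p = 8. Opens up.
Directrix is the horizontal line y = k − p = 2 − (8) = -6.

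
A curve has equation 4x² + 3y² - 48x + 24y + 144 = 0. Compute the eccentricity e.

Group the x- and y-terms: 4(x² - 12x) + 3(y² + 8y) = -144
4(x - 6)² + 3(y + 4)² = -144 + 144 + 48 = 48
Divide through by 48 to get (x - 6)²/12 + (y + 4)²/16 = 1.
Ellipse, center (6, -4), major axis vertical; a² = 16, b² = 12.
c² = a² - b² = 4, so c = 2.
e = c/a = 2/4 = 1/2.

e = 1/2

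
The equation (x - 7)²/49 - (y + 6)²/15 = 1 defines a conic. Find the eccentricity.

e = 8/7

Center (7, -6). The positive term is the x-term, so the transverse axis is horizontal; a² = 49, b² = 15.
c² = a² + b² = 64, so c = 8.
e = c/a = 8/7.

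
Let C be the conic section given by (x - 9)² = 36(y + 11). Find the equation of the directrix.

y = -20

Vertex (9, -11); 4p = 36 so p = 9. Opens up.
Directrix is the horizontal line y = k − p = -11 − (9) = -20.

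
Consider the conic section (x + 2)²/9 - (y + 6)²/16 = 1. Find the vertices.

Center (-2, -6). The positive term is the x-term, so the transverse axis is horizontal; a² = 9, b² = 16.
a = 3. Vertices at (h ± a, k).

(-5, -6) and (1, -6)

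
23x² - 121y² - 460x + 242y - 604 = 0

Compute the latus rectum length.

46/11

23(x² - 20x) -121(y² - 2y) = 604
23(x - 10)² -121(y - 1)² = 604 + 2300 - 121 = 2783
Divide by 2783: (x - 10)²/121 - (y - 1)²/23 = 1
Hyperbola, center (10, 1), transverse axis horizontal; a² = 121, b² = 23.
Latus rectum length = 2b²/a = 2·23/11 = 46/11.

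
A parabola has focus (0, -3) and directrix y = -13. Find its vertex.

(0, -8)

The vertex is the midpoint between the focus and the directrix along the axis of symmetry.
Axis is vertical (directrix is horizontal). Vertex y-coordinate = (-3 + (-13))/2 = -8; x-coordinate = 0.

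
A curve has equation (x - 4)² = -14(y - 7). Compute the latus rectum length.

14

Vertex (4, 7); 4p = -14 so p = -7/2. Opens down.
Latus rectum length = |4p| = 14.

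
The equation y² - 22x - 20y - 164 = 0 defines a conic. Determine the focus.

(-13/2, 10)

Only y is squared. Complete the square in y: (y - 10)² = 22(x + 12).
Vertex (-12, 10); 4p = 22 so p = 11/2. Opens right.
Focus is p units from the vertex along the axis: (h + p, k).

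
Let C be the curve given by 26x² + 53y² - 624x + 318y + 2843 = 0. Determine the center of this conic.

(12, -3)

26(x² - 24x) + 53(y² + 6y) = -2843
Complete the square in x and y: 26(x - 12)² + 53(y + 3)² = -2843 + 3744 + 477 = 1378
Divide through by 1378 to get (x - 12)²/53 + (y + 3)²/26 = 1.
Ellipse with center (12, -3).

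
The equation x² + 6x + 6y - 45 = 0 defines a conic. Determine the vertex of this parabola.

(-3, 9)

Only x is squared. Complete the square in x: (x + 3)² = -6(y - 9).
Vertex (-3, 9); 4p = -6 so p = -3/2. Opens down.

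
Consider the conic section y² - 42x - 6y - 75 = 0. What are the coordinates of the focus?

Only y is squared. Complete the square in y: (y - 3)² = 42(x + 2).
Vertex (-2, 3); 4p = 42 so p = 21/2. Opens right.
Focus is p units from the vertex along the axis: (h + p, k).

(17/2, 3)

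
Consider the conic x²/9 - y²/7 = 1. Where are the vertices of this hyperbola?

Center (0, 0). The positive term is the x-term, so the transverse axis is horizontal; a² = 9, b² = 7.
a = 3. Vertices at (h ± a, k).

(-3, 0) and (3, 0)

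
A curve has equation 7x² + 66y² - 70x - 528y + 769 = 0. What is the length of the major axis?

2√66

Group: 7(x² - 10x) + 66(y² - 8y) = -769
Completing the square gives 7(x - 5)² + 66(y - 4)² = -769 + 175 + 1056 = 462.
Divide through by 462 to get (x - 5)²/66 + (y - 4)²/7 = 1.
Ellipse, center (5, 4), major axis horizontal; a² = 66, b² = 7.
a² = 66 so a = √66; the major axis has length 2a = 2√66.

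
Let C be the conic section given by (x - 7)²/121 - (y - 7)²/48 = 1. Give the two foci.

(-6, 7) and (20, 7)

Center (7, 7). The positive term is the x-term, so the transverse axis is horizontal; a² = 121, b² = 48.
c² = a² + b² = 121 + 48 = 169, so c = 13.
Foci lie on the horizontal axis through the center: (h ± c, k).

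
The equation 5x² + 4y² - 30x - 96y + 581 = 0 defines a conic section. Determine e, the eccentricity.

5(x² - 6x) + 4(y² - 24y) = -581
Complete the square in x and y: 5(x - 3)² + 4(y - 12)² = -581 + 45 + 576 = 40
Dividing both sides by 40: (x - 3)²/8 + (y - 12)²/10 = 1
Ellipse, center (3, 12), major axis vertical; a² = 10, b² = 8.
c² = a² - b² = 2, so c = √2.
e = c/a = √2/√10 = √5/5.

e = √5/5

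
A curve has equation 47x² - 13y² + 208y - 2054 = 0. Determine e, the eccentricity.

e = 2√195/13

Group the x- and y-terms: 47x² -13(y² - 16y) = 2054
47x² -13(y - 8)² = 2054 + 0 - 832 = 1222
Divide through by 1222 to get x²/26 - (y - 8)²/94 = 1.
Hyperbola, center (0, 8), transverse axis horizontal; a² = 26, b² = 94.
c² = a² + b² = 120, so c = 2√30.
e = c/a = 2√30/√26 = 2√195/13.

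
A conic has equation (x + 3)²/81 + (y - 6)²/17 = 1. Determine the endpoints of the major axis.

Center (-3, 6). The larger denominator 81 sits under the x-term, so the major axis is horizontal; a² = 81, b² = 17.
a = 9. Vertices at (h ± a, k).

(-12, 6) and (6, 6)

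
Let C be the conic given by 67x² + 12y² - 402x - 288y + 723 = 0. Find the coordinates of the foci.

(3, 12 - √110) and (3, 12 + √110)

Collect terms: 67(x² - 6x) + 12(y² - 24y) = -723
Complete the square: 67(x - 3)² + 12(y - 12)² = -723 + 603 + 1728 = 1608
Divide through by 1608 to get (x - 3)²/24 + (y - 12)²/134 = 1.
Ellipse, center (3, 12), major axis vertical; a² = 134, b² = 24.
c² = a² - b² = 134 - 24 = 110, so c = √110.
Foci lie on the vertical axis through the center: (h, k ± c).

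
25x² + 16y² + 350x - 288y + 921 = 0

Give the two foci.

25(x² + 14x) + 16(y² - 18y) = -921
Complete the square: 25(x + 7)² + 16(y - 9)² = -921 + 1225 + 1296 = 1600
Divide by 1600: (x + 7)²/64 + (y - 9)²/100 = 1
Ellipse, center (-7, 9), major axis vertical; a² = 100, b² = 64.
c² = a² - b² = 100 - 64 = 36, so c = 6.
Foci lie on the vertical axis through the center: (h, k ± c).

(-7, 3) and (-7, 15)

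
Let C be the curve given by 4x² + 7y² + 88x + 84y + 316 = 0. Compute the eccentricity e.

e = √21/7

4(x² + 22x) + 7(y² + 12y) = -316
4(x + 11)² + 7(y + 6)² = -316 + 484 + 252 = 420
Dividing both sides by 420: (x + 11)²/105 + (y + 6)²/60 = 1
Ellipse, center (-11, -6), major axis horizontal; a² = 105, b² = 60.
c² = a² - b² = 45, so c = 3√5.
e = c/a = 3√5/√105 = √21/7.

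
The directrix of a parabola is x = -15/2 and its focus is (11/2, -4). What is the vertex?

The vertex is the midpoint between the focus and the directrix along the axis of symmetry.
Axis is horizontal (directrix is vertical). Vertex x-coordinate = (11/2 + (-15/2))/2 = -1; y-coordinate = -4.

(-1, -4)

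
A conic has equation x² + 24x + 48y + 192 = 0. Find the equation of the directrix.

y = 11

Only x is squared. Complete the square in x: (x + 12)² = -48(y + 1).
Vertex (-12, -1); 4p = -48 so p = -12. Opens down.
Directrix is the horizontal line y = k − p = -1 − (-12) = 11.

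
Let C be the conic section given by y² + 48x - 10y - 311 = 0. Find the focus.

(-5, 5)

Only y is squared. Complete the square in y: (y - 5)² = -48(x - 7).
Vertex (7, 5); 4p = -48 so p = -12. Opens left.
Focus is p units from the vertex along the axis: (h + p, k).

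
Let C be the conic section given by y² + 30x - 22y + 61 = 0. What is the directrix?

x = 19/2

Only y is squared. Complete the square in y: (y - 11)² = -30(x - 2).
Vertex (2, 11); 4p = -30 so p = -15/2. Opens left.
Directrix is the vertical line x = h − p = 2 − (-15/2) = 19/2.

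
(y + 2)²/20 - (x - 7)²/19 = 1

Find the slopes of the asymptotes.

Center (7, -2). The positive term is the y-term, so the transverse axis is vertical; a² = 20, b² = 19.
For a vertical hyperbola the asymptotes have slope ±a/b.
Here that is ±2√5/√19 = ±2√95/19.

2√95/19 and -2√95/19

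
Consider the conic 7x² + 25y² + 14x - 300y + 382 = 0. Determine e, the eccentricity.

e = 3√2/5

Collect terms: 7(x² + 2x) + 25(y² - 12y) = -382
Complete the square: 7(x + 1)² + 25(y - 6)² = -382 + 7 + 900 = 525
Dividing both sides by 525: (x + 1)²/75 + (y - 6)²/21 = 1
Ellipse, center (-1, 6), major axis horizontal; a² = 75, b² = 21.
c² = a² - b² = 54, so c = 3√6.
e = c/a = 3√6/5√3 = 3√2/5.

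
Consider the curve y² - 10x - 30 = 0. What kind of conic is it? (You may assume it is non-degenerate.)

parabola

No xy term. Coefficients of x² and y² are A = 0, C = 1.
Exactly one squared variable ⇒ parabola.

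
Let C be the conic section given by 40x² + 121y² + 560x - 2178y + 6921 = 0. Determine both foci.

(-16, 9) and (2, 9)

Group the x- and y-terms: 40(x² + 14x) + 121(y² - 18y) = -6921
Complete the square in x and y: 40(x + 7)² + 121(y - 9)² = -6921 + 1960 + 9801 = 4840
Dividing both sides by 4840: (x + 7)²/121 + (y - 9)²/40 = 1
Ellipse, center (-7, 9), major axis horizontal; a² = 121, b² = 40.
c² = a² - b² = 121 - 40 = 81, so c = 9.
Foci lie on the horizontal axis through the center: (h ± c, k).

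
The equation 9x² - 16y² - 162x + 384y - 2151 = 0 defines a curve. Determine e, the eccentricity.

e = 5/4

Collect terms: 9(x² - 18x) -16(y² - 24y) = 2151
Complete the square in x and y: 9(x - 9)² -16(y - 12)² = 2151 + 729 - 2304 = 576
Dividing both sides by 576: (x - 9)²/64 - (y - 12)²/36 = 1
Hyperbola, center (9, 12), transverse axis horizontal; a² = 64, b² = 36.
c² = a² + b² = 100, so c = 10.
e = c/a = 10/8 = 5/4.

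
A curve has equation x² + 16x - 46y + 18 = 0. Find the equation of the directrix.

y = -25/2

Only x is squared. Complete the square in x: (x + 8)² = 46(y + 1).
Vertex (-8, -1); 4p = 46 so p = 23/2. Opens up.
Directrix is the horizontal line y = k − p = -1 − (23/2) = -25/2.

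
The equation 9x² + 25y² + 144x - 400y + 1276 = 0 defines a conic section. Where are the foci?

Collect terms: 9(x² + 16x) + 25(y² - 16y) = -1276
Complete the square: 9(x + 8)² + 25(y - 8)² = -1276 + 576 + 1600 = 900
Divide through by 900 to get (x + 8)²/100 + (y - 8)²/36 = 1.
Ellipse, center (-8, 8), major axis horizontal; a² = 100, b² = 36.
c² = a² - b² = 100 - 36 = 64, so c = 8.
Foci lie on the horizontal axis through the center: (h ± c, k).

(-16, 8) and (0, 8)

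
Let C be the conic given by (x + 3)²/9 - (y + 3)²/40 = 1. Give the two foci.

Center (-3, -3). The positive term is the x-term, so the transverse axis is horizontal; a² = 9, b² = 40.
c² = a² + b² = 9 + 40 = 49, so c = 7.
Foci lie on the horizontal axis through the center: (h ± c, k).

(-10, -3) and (4, -3)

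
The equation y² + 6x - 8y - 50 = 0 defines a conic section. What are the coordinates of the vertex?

Only y is squared. Complete the square in y: (y - 4)² = -6(x - 11).
Vertex (11, 4); 4p = -6 so p = -3/2. Opens left.

(11, 4)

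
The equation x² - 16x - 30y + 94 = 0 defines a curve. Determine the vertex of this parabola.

Only x is squared. Complete the square in x: (x - 8)² = 30(y - 1).
Vertex (8, 1); 4p = 30 so p = 15/2. Opens up.

(8, 1)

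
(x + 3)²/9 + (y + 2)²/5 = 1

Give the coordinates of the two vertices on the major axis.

(-6, -2) and (0, -2)

Center (-3, -2). The larger denominator 9 sits under the x-term, so the major axis is horizontal; a² = 9, b² = 5.
a = 3. Vertices at (h ± a, k).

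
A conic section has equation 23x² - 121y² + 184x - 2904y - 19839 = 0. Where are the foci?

(-16, -12) and (8, -12)

Group the x- and y-terms: 23(x² + 8x) -121(y² + 24y) = 19839
Completing the square gives 23(x + 4)² -121(y + 12)² = 19839 + 368 - 17424 = 2783.
Divide by 2783: (x + 4)²/121 - (y + 12)²/23 = 1
Hyperbola, center (-4, -12), transverse axis horizontal; a² = 121, b² = 23.
c² = a² + b² = 121 + 23 = 144, so c = 12.
Foci lie on the horizontal axis through the center: (h ± c, k).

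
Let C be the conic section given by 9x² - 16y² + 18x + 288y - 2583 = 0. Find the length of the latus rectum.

27/2

Collect terms: 9(x² + 2x) -16(y² - 18y) = 2583
Completing the square gives 9(x + 1)² -16(y - 9)² = 2583 + 9 - 1296 = 1296.
Dividing both sides by 1296: (x + 1)²/144 - (y - 9)²/81 = 1
Hyperbola, center (-1, 9), transverse axis horizontal; a² = 144, b² = 81.
Latus rectum length = 2b²/a = 2·81/12 = 27/2.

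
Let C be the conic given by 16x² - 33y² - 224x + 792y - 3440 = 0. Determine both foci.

(7, 5) and (7, 19)

Rearranging, 16(x² - 14x) -33(y² - 24y) = 3440.
Completing the square gives 16(x - 7)² -33(y - 12)² = 3440 + 784 - 4752 = -528.
Divide through by -528 to get (y - 12)²/16 - (x - 7)²/33 = 1.
Hyperbola, center (7, 12), transverse axis vertical; a² = 16, b² = 33.
c² = a² + b² = 16 + 33 = 49, so c = 7.
Foci lie on the vertical axis through the center: (h, k ± c).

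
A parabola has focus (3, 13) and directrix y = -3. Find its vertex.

The vertex is the midpoint between the focus and the directrix along the axis of symmetry.
Axis is vertical (directrix is horizontal). Vertex y-coordinate = (13 + (-3))/2 = 5; x-coordinate = 3.

(3, 5)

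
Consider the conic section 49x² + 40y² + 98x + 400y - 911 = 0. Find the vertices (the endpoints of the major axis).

Group: 49(x² + 2x) + 40(y² + 10y) = 911
49(x + 1)² + 40(y + 5)² = 911 + 49 + 1000 = 1960
Dividing both sides by 1960: (x + 1)²/40 + (y + 5)²/49 = 1
Ellipse, center (-1, -5), major axis vertical; a² = 49, b² = 40.
a = 7. Vertices at (h, k ± a).

(-1, -12) and (-1, 2)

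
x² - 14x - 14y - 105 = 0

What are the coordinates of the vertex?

Only x is squared. Complete the square in x: (x - 7)² = 14(y + 11).
Vertex (7, -11); 4p = 14 so p = 7/2. Opens up.

(7, -11)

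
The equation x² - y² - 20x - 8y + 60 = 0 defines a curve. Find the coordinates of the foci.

(10 - 4√3, -4) and (10 + 4√3, -4)

Group: (x² - 20x) -(y² + 8y) = -60
Complete the square in x and y: (x - 10)² -(y + 4)² = -60 + 100 - 16 = 24
Dividing both sides by 24: (x - 10)²/24 - (y + 4)²/24 = 1
Hyperbola, center (10, -4), transverse axis horizontal; a² = 24, b² = 24.
c² = a² + b² = 24 + 24 = 48, so c = 4√3.
Foci lie on the horizontal axis through the center: (h ± c, k).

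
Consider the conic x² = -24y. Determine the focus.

Vertex (0, 0); 4p = -24 so p = -6. Opens down.
Focus is p units from the vertex along the axis: (h, k + p).

(0, -6)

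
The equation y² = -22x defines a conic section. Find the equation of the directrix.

Vertex (0, 0); 4p = -22 so p = -11/2. Opens left.
Directrix is the vertical line x = h − p = 0 − (-11/2) = 11/2.

x = 11/2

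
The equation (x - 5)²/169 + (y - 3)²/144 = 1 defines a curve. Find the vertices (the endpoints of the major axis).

Center (5, 3). The larger denominator 169 sits under the x-term, so the major axis is horizontal; a² = 169, b² = 144.
a = 13. Vertices at (h ± a, k).

(-8, 3) and (18, 3)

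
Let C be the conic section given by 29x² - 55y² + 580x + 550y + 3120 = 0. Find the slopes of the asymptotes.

√1595/55 and -√1595/55

29(x² + 20x) -55(y² - 10y) = -3120
Complete the square: 29(x + 10)² -55(y - 5)² = -3120 + 2900 - 1375 = -1595
Dividing both sides by -1595: (y - 5)²/29 - (x + 10)²/55 = 1
Hyperbola, center (-10, 5), transverse axis vertical; a² = 29, b² = 55.
For a vertical hyperbola the asymptotes have slope ±a/b.
Here that is ±√29/√55 = ±√1595/55.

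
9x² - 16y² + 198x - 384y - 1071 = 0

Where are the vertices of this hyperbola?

(-11, -15) and (-11, -9)

Rearranging, 9(x² + 22x) -16(y² + 24y) = 1071.
Complete the square: 9(x + 11)² -16(y + 12)² = 1071 + 1089 - 2304 = -144
Divide by -144: (y + 12)²/9 - (x + 11)²/16 = 1
Hyperbola, center (-11, -12), transverse axis vertical; a² = 9, b² = 16.
a = 3. Vertices at (h, k ± a).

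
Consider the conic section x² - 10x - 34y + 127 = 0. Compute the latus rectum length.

Only x is squared. Complete the square in x: (x - 5)² = 34(y - 3).
Vertex (5, 3); 4p = 34 so p = 17/2. Opens up.
Latus rectum length = |4p| = 34.

34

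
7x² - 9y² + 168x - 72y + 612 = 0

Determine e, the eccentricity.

e = 4/3

7(x² + 24x) -9(y² + 8y) = -612
Complete the square: 7(x + 12)² -9(y + 4)² = -612 + 1008 - 144 = 252
Divide through by 252 to get (x + 12)²/36 - (y + 4)²/28 = 1.
Hyperbola, center (-12, -4), transverse axis horizontal; a² = 36, b² = 28.
c² = a² + b² = 64, so c = 8.
e = c/a = 8/6 = 4/3.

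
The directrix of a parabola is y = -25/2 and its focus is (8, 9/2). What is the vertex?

(8, -4)

The vertex is the midpoint between the focus and the directrix along the axis of symmetry.
Axis is vertical (directrix is horizontal). Vertex y-coordinate = (9/2 + (-25/2))/2 = -4; x-coordinate = 8.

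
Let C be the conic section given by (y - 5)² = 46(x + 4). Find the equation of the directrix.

Vertex (-4, 5); 4p = 46 so p = 23/2. Opens right.
Directrix is the vertical line x = h − p = -4 − (23/2) = -31/2.

x = -31/2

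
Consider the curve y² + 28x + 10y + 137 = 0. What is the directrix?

Only y is squared. Complete the square in y: (y + 5)² = -28(x + 4).
Vertex (-4, -5); 4p = -28 so p = -7. Opens left.
Directrix is the vertical line x = h − p = -4 − (-7) = 3.

x = 3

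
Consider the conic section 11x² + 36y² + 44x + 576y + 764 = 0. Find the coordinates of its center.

Group the x- and y-terms: 11(x² + 4x) + 36(y² + 16y) = -764
11(x + 2)² + 36(y + 8)² = -764 + 44 + 2304 = 1584
Divide through by 1584 to get (x + 2)²/144 + (y + 8)²/44 = 1.
Ellipse with center (-2, -8).

(-2, -8)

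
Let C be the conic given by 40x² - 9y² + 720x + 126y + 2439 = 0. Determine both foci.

Collect terms: 40(x² + 18x) -9(y² - 14y) = -2439
Complete the square in x and y: 40(x + 9)² -9(y - 7)² = -2439 + 3240 - 441 = 360
Divide by 360: (x + 9)²/9 - (y - 7)²/40 = 1
Hyperbola, center (-9, 7), transverse axis horizontal; a² = 9, b² = 40.
c² = a² + b² = 9 + 40 = 49, so c = 7.
Foci lie on the horizontal axis through the center: (h ± c, k).

(-16, 7) and (-2, 7)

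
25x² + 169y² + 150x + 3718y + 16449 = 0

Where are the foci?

Collect terms: 25(x² + 6x) + 169(y² + 22y) = -16449
Complete the square in x and y: 25(x + 3)² + 169(y + 11)² = -16449 + 225 + 20449 = 4225
Divide by 4225: (x + 3)²/169 + (y + 11)²/25 = 1
Ellipse, center (-3, -11), major axis horizontal; a² = 169, b² = 25.
c² = a² - b² = 169 - 25 = 144, so c = 12.
Foci lie on the horizontal axis through the center: (h ± c, k).

(-15, -11) and (9, -11)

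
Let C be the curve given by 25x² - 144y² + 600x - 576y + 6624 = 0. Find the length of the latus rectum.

288/5

Collect terms: 25(x² + 24x) -144(y² + 4y) = -6624
Complete the square in x and y: 25(x + 12)² -144(y + 2)² = -6624 + 3600 - 576 = -3600
Divide by -3600: (y + 2)²/25 - (x + 12)²/144 = 1
Hyperbola, center (-12, -2), transverse axis vertical; a² = 25, b² = 144.
Latus rectum length = 2b²/a = 2·144/5 = 288/5.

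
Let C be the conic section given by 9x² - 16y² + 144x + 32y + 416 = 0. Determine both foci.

Group: 9(x² + 16x) -16(y² - 2y) = -416
Complete the square: 9(x + 8)² -16(y - 1)² = -416 + 576 - 16 = 144
Dividing both sides by 144: (x + 8)²/16 - (y - 1)²/9 = 1
Hyperbola, center (-8, 1), transverse axis horizontal; a² = 16, b² = 9.
c² = a² + b² = 16 + 9 = 25, so c = 5.
Foci lie on the horizontal axis through the center: (h ± c, k).

(-13, 1) and (-3, 1)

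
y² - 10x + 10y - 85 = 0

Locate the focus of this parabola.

(-17/2, -5)

Only y is squared. Complete the square in y: (y + 5)² = 10(x + 11).
Vertex (-11, -5); 4p = 10 so p = 5/2. Opens right.
Focus is p units from the vertex along the axis: (h + p, k).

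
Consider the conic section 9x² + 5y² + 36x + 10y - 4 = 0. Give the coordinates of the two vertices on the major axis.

Rearranging, 9(x² + 4x) + 5(y² + 2y) = 4.
Complete the square: 9(x + 2)² + 5(y + 1)² = 4 + 36 + 5 = 45
Dividing both sides by 45: (x + 2)²/5 + (y + 1)²/9 = 1
Ellipse, center (-2, -1), major axis vertical; a² = 9, b² = 5.
a = 3. Vertices at (h, k ± a).

(-2, -4) and (-2, 2)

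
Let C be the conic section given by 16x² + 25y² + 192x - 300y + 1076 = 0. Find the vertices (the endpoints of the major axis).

Rearranging, 16(x² + 12x) + 25(y² - 12y) = -1076.
Complete the square in x and y: 16(x + 6)² + 25(y - 6)² = -1076 + 576 + 900 = 400
Divide through by 400 to get (x + 6)²/25 + (y - 6)²/16 = 1.
Ellipse, center (-6, 6), major axis horizontal; a² = 25, b² = 16.
a = 5. Vertices at (h ± a, k).

(-11, 6) and (-1, 6)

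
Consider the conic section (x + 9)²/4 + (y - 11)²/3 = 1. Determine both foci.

(-10, 11) and (-8, 11)

Center (-9, 11). The larger denominator 4 sits under the x-term, so the major axis is horizontal; a² = 4, b² = 3.
c² = a² - b² = 4 - 3 = 1, so c = 1.
Foci lie on the horizontal axis through the center: (h ± c, k).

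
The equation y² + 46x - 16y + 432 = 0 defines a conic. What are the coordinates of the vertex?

Only y is squared. Complete the square in y: (y - 8)² = -46(x + 8).
Vertex (-8, 8); 4p = -46 so p = -23/2. Opens left.

(-8, 8)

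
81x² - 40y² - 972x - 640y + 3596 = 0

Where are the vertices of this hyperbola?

(6, -17) and (6, 1)

81(x² - 12x) -40(y² + 16y) = -3596
Complete the square in x and y: 81(x - 6)² -40(y + 8)² = -3596 + 2916 - 2560 = -3240
Divide by -3240: (y + 8)²/81 - (x - 6)²/40 = 1
Hyperbola, center (6, -8), transverse axis vertical; a² = 81, b² = 40.
a = 9. Vertices at (h, k ± a).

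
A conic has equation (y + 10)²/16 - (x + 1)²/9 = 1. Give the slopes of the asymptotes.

Center (-1, -10). The positive term is the y-term, so the transverse axis is vertical; a² = 16, b² = 9.
For a vertical hyperbola the asymptotes have slope ±a/b.
Here that is ±4/3.

4/3 and -4/3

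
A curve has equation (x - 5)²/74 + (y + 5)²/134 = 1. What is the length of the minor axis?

Center (5, -5). The larger denominator 134 sits under the y-term, so the major axis is vertical; a² = 134, b² = 74.
b² = 74 so b = √74; the minor axis has length 2b = 2√74.

2√74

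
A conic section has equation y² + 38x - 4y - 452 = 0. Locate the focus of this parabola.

(5/2, 2)

Only y is squared. Complete the square in y: (y - 2)² = -38(x - 12).
Vertex (12, 2); 4p = -38 so p = -19/2. Opens left.
Focus is p units from the vertex along the axis: (h + p, k).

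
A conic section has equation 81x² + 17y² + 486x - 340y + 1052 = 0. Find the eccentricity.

e = 8/9

Collect terms: 81(x² + 6x) + 17(y² - 20y) = -1052
Complete the square: 81(x + 3)² + 17(y - 10)² = -1052 + 729 + 1700 = 1377
Divide by 1377: (x + 3)²/17 + (y - 10)²/81 = 1
Ellipse, center (-3, 10), major axis vertical; a² = 81, b² = 17.
c² = a² - b² = 64, so c = 8.
e = c/a = 8/9.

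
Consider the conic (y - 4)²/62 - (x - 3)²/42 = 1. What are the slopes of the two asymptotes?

Center (3, 4). The positive term is the y-term, so the transverse axis is vertical; a² = 62, b² = 42.
For a vertical hyperbola the asymptotes have slope ±a/b.
Here that is ±√62/√42 = ±√651/21.

√651/21 and -√651/21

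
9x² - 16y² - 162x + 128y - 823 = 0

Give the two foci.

(-6, 4) and (24, 4)

Collect terms: 9(x² - 18x) -16(y² - 8y) = 823
Complete the square: 9(x - 9)² -16(y - 4)² = 823 + 729 - 256 = 1296
Divide through by 1296 to get (x - 9)²/144 - (y - 4)²/81 = 1.
Hyperbola, center (9, 4), transverse axis horizontal; a² = 144, b² = 81.
c² = a² + b² = 144 + 81 = 225, so c = 15.
Foci lie on the horizontal axis through the center: (h ± c, k).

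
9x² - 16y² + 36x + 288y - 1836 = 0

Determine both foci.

(-12, 9) and (8, 9)

Group: 9(x² + 4x) -16(y² - 18y) = 1836
Complete the square: 9(x + 2)² -16(y - 9)² = 1836 + 36 - 1296 = 576
Dividing both sides by 576: (x + 2)²/64 - (y - 9)²/36 = 1
Hyperbola, center (-2, 9), transverse axis horizontal; a² = 64, b² = 36.
c² = a² + b² = 64 + 36 = 100, so c = 10.
Foci lie on the horizontal axis through the center: (h ± c, k).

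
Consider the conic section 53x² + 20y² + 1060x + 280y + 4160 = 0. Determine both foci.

(-10, -7 - √66) and (-10, -7 + √66)

Group: 53(x² + 20x) + 20(y² + 14y) = -4160
Complete the square: 53(x + 10)² + 20(y + 7)² = -4160 + 5300 + 980 = 2120
Dividing both sides by 2120: (x + 10)²/40 + (y + 7)²/106 = 1
Ellipse, center (-10, -7), major axis vertical; a² = 106, b² = 40.
c² = a² - b² = 106 - 40 = 66, so c = √66.
Foci lie on the vertical axis through the center: (h, k ± c).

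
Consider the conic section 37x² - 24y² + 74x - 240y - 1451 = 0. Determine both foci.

37(x² + 2x) -24(y² + 10y) = 1451
Completing the square gives 37(x + 1)² -24(y + 5)² = 1451 + 37 - 600 = 888.
Dividing both sides by 888: (x + 1)²/24 - (y + 5)²/37 = 1
Hyperbola, center (-1, -5), transverse axis horizontal; a² = 24, b² = 37.
c² = a² + b² = 24 + 37 = 61, so c = √61.
Foci lie on the horizontal axis through the center: (h ± c, k).

(-1 - √61, -5) and (-1 + √61, -5)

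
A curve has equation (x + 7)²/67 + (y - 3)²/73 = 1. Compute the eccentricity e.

e = √438/73

Center (-7, 3). The larger denominator 73 sits under the y-term, so the major axis is vertical; a² = 73, b² = 67.
c² = a² - b² = 6, so c = √6.
e = c/a = √6/√73 = √438/73.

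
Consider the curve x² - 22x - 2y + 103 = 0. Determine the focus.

Only x is squared. Complete the square in x: (x - 11)² = 2(y + 9).
Vertex (11, -9); 4p = 2 so p = 1/2. Opens up.
Focus is p units from the vertex along the axis: (h, k + p).

(11, -17/2)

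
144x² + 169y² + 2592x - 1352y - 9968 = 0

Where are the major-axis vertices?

(-22, 4) and (4, 4)

144(x² + 18x) + 169(y² - 8y) = 9968
Complete the square in x and y: 144(x + 9)² + 169(y - 4)² = 9968 + 11664 + 2704 = 24336
Divide through by 24336 to get (x + 9)²/169 + (y - 4)²/144 = 1.
Ellipse, center (-9, 4), major axis horizontal; a² = 169, b² = 144.
a = 13. Vertices at (h ± a, k).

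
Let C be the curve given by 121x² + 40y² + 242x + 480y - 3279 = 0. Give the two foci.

(-1, -15) and (-1, 3)

Group: 121(x² + 2x) + 40(y² + 12y) = 3279
Complete the square: 121(x + 1)² + 40(y + 6)² = 3279 + 121 + 1440 = 4840
Dividing both sides by 4840: (x + 1)²/40 + (y + 6)²/121 = 1
Ellipse, center (-1, -6), major axis vertical; a² = 121, b² = 40.
c² = a² - b² = 121 - 40 = 81, so c = 9.
Foci lie on the vertical axis through the center: (h, k ± c).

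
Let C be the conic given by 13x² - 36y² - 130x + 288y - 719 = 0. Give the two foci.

Group the x- and y-terms: 13(x² - 10x) -36(y² - 8y) = 719
Complete the square: 13(x - 5)² -36(y - 4)² = 719 + 325 - 576 = 468
Divide by 468: (x - 5)²/36 - (y - 4)²/13 = 1
Hyperbola, center (5, 4), transverse axis horizontal; a² = 36, b² = 13.
c² = a² + b² = 36 + 13 = 49, so c = 7.
Foci lie on the horizontal axis through the center: (h ± c, k).

(-2, 4) and (12, 4)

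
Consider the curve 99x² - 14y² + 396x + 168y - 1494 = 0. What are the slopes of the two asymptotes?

3√154/14 and -3√154/14

Group: 99(x² + 4x) -14(y² - 12y) = 1494
Complete the square: 99(x + 2)² -14(y - 6)² = 1494 + 396 - 504 = 1386
Divide through by 1386 to get (x + 2)²/14 - (y - 6)²/99 = 1.
Hyperbola, center (-2, 6), transverse axis horizontal; a² = 14, b² = 99.
For a horizontal hyperbola the asymptotes have slope ±b/a.
Here that is ±3√11/√14 = ±3√154/14.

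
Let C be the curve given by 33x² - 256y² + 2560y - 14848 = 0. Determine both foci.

Rearranging, 33x² -256(y² - 10y) = 14848.
Complete the square in x and y: 33x² -256(y - 5)² = 14848 + 0 - 6400 = 8448
Divide by 8448: x²/256 - (y - 5)²/33 = 1
Hyperbola, center (0, 5), transverse axis horizontal; a² = 256, b² = 33.
c² = a² + b² = 256 + 33 = 289, so c = 17.
Foci lie on the horizontal axis through the center: (h ± c, k).

(-17, 5) and (17, 5)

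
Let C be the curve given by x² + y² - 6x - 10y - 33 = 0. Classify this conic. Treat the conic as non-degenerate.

circle

No xy term. Coefficients of x² and y² are A = 1, C = 1.
A = C (same sign) ⇒ circle.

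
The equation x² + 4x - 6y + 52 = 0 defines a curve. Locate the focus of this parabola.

Only x is squared. Complete the square in x: (x + 2)² = 6(y - 8).
Vertex (-2, 8); 4p = 6 so p = 3/2. Opens up.
Focus is p units from the vertex along the axis: (h, k + p).

(-2, 19/2)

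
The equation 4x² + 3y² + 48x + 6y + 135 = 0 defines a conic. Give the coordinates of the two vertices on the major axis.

(-6, -3) and (-6, 1)

Rearranging, 4(x² + 12x) + 3(y² + 2y) = -135.
4(x + 6)² + 3(y + 1)² = -135 + 144 + 3 = 12
Divide by 12: (x + 6)²/3 + (y + 1)²/4 = 1
Ellipse, center (-6, -1), major axis vertical; a² = 4, b² = 3.
a = 2. Vertices at (h, k ± a).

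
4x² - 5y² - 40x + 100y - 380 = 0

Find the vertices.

Group: 4(x² - 10x) -5(y² - 20y) = 380
Complete the square in x and y: 4(x - 5)² -5(y - 10)² = 380 + 100 - 500 = -20
Divide through by -20 to get (y - 10)²/4 - (x - 5)²/5 = 1.
Hyperbola, center (5, 10), transverse axis vertical; a² = 4, b² = 5.
a = 2. Vertices at (h, k ± a).

(5, 8) and (5, 12)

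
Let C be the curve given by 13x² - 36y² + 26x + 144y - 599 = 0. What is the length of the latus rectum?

13/3

13(x² + 2x) -36(y² - 4y) = 599
Completing the square gives 13(x + 1)² -36(y - 2)² = 599 + 13 - 144 = 468.
Divide by 468: (x + 1)²/36 - (y - 2)²/13 = 1
Hyperbola, center (-1, 2), transverse axis horizontal; a² = 36, b² = 13.
Latus rectum length = 2b²/a = 2·13/6 = 13/3.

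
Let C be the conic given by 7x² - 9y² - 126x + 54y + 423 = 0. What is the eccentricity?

Rearranging, 7(x² - 18x) -9(y² - 6y) = -423.
Complete the square: 7(x - 9)² -9(y - 3)² = -423 + 567 - 81 = 63
Dividing both sides by 63: (x - 9)²/9 - (y - 3)²/7 = 1
Hyperbola, center (9, 3), transverse axis horizontal; a² = 9, b² = 7.
c² = a² + b² = 16, so c = 4.
e = c/a = 4/3.

e = 4/3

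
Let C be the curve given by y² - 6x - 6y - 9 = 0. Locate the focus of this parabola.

Only y is squared. Complete the square in y: (y - 3)² = 6(x + 3).
Vertex (-3, 3); 4p = 6 so p = 3/2. Opens right.
Focus is p units from the vertex along the axis: (h + p, k).

(-3/2, 3)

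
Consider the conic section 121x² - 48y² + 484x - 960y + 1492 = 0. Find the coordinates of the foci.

Collect terms: 121(x² + 4x) -48(y² + 20y) = -1492
Completing the square gives 121(x + 2)² -48(y + 10)² = -1492 + 484 - 4800 = -5808.
Divide by -5808: (y + 10)²/121 - (x + 2)²/48 = 1
Hyperbola, center (-2, -10), transverse axis vertical; a² = 121, b² = 48.
c² = a² + b² = 121 + 48 = 169, so c = 13.
Foci lie on the vertical axis through the center: (h, k ± c).

(-2, -23) and (-2, 3)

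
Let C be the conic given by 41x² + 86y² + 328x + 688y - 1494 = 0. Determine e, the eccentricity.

e = 3√430/86

41(x² + 8x) + 86(y² + 8y) = 1494
Complete the square in x and y: 41(x + 4)² + 86(y + 4)² = 1494 + 656 + 1376 = 3526
Dividing both sides by 3526: (x + 4)²/86 + (y + 4)²/41 = 1
Ellipse, center (-4, -4), major axis horizontal; a² = 86, b² = 41.
c² = a² - b² = 45, so c = 3√5.
e = c/a = 3√5/√86 = 3√430/86.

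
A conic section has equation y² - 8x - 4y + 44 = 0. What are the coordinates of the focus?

Only y is squared. Complete the square in y: (y - 2)² = 8(x - 5).
Vertex (5, 2); 4p = 8 so p = 2. Opens right.
Focus is p units from the vertex along the axis: (h + p, k).

(7, 2)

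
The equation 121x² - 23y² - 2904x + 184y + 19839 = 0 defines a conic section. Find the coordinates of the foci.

Rearranging, 121(x² - 24x) -23(y² - 8y) = -19839.
121(x - 12)² -23(y - 4)² = -19839 + 17424 - 368 = -2783
Divide through by -2783 to get (y - 4)²/121 - (x - 12)²/23 = 1.
Hyperbola, center (12, 4), transverse axis vertical; a² = 121, b² = 23.
c² = a² + b² = 121 + 23 = 144, so c = 12.
Foci lie on the vertical axis through the center: (h, k ± c).

(12, -8) and (12, 16)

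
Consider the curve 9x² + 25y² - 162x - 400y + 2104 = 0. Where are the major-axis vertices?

Collect terms: 9(x² - 18x) + 25(y² - 16y) = -2104
Complete the square: 9(x - 9)² + 25(y - 8)² = -2104 + 729 + 1600 = 225
Divide by 225: (x - 9)²/25 + (y - 8)²/9 = 1
Ellipse, center (9, 8), major axis horizontal; a² = 25, b² = 9.
a = 5. Vertices at (h ± a, k).

(4, 8) and (14, 8)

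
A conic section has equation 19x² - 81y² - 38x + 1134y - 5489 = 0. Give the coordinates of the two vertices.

(-8, 7) and (10, 7)

Rearranging, 19(x² - 2x) -81(y² - 14y) = 5489.
Completing the square gives 19(x - 1)² -81(y - 7)² = 5489 + 19 - 3969 = 1539.
Dividing both sides by 1539: (x - 1)²/81 - (y - 7)²/19 = 1
Hyperbola, center (1, 7), transverse axis horizontal; a² = 81, b² = 19.
a = 9. Vertices at (h ± a, k).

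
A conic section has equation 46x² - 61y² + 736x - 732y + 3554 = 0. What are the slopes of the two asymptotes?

√2806/61 and -√2806/61

Group: 46(x² + 16x) -61(y² + 12y) = -3554
Completing the square gives 46(x + 8)² -61(y + 6)² = -3554 + 2944 - 2196 = -2806.
Dividing both sides by -2806: (y + 6)²/46 - (x + 8)²/61 = 1
Hyperbola, center (-8, -6), transverse axis vertical; a² = 46, b² = 61.
For a vertical hyperbola the asymptotes have slope ±a/b.
Here that is ±√46/√61 = ±√2806/61.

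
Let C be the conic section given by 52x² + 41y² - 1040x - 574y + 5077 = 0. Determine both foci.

(10, 7 - √11) and (10, 7 + √11)

Group: 52(x² - 20x) + 41(y² - 14y) = -5077
52(x - 10)² + 41(y - 7)² = -5077 + 5200 + 2009 = 2132
Divide through by 2132 to get (x - 10)²/41 + (y - 7)²/52 = 1.
Ellipse, center (10, 7), major axis vertical; a² = 52, b² = 41.
c² = a² - b² = 52 - 41 = 11, so c = √11.
Foci lie on the vertical axis through the center: (h, k ± c).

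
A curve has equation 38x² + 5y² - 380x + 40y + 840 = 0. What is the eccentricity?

Group the x- and y-terms: 38(x² - 10x) + 5(y² + 8y) = -840
38(x - 5)² + 5(y + 4)² = -840 + 950 + 80 = 190
Divide through by 190 to get (x - 5)²/5 + (y + 4)²/38 = 1.
Ellipse, center (5, -4), major axis vertical; a² = 38, b² = 5.
c² = a² - b² = 33, so c = √33.
e = c/a = √33/√38 = √1254/38.

e = √1254/38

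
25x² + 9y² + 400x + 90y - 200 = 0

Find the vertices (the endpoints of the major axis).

(-8, -20) and (-8, 10)

Group the x- and y-terms: 25(x² + 16x) + 9(y² + 10y) = 200
Complete the square: 25(x + 8)² + 9(y + 5)² = 200 + 1600 + 225 = 2025
Divide by 2025: (x + 8)²/81 + (y + 5)²/225 = 1
Ellipse, center (-8, -5), major axis vertical; a² = 225, b² = 81.
a = 15. Vertices at (h, k ± a).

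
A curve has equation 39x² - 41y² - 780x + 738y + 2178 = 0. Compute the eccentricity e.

e = 4√195/39

Collect terms: 39(x² - 20x) -41(y² - 18y) = -2178
Completing the square gives 39(x - 10)² -41(y - 9)² = -2178 + 3900 - 3321 = -1599.
Dividing both sides by -1599: (y - 9)²/39 - (x - 10)²/41 = 1
Hyperbola, center (10, 9), transverse axis vertical; a² = 39, b² = 41.
c² = a² + b² = 80, so c = 4√5.
e = c/a = 4√5/√39 = 4√195/39.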